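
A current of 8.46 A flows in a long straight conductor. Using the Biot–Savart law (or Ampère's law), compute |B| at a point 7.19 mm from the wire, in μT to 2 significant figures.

B ≈ 240 μT

For an infinitely long straight wire, B = μ₀I/(2πd).
B = (4π×10⁻⁷ × 8.46) / (2π × 0.00719) = 2.35×10⁻⁴ T.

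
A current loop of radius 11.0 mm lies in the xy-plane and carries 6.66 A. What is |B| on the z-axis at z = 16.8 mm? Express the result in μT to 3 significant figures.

B ≈ 62.5 μT

On the axis of a circular loop, B = μ₀IR² / [2(R²+z²)^(3/2)].
R² + z² = (0.011)² + (0.0168)² = 0.0004032 m², and (R²+z²)^(3/2) = 8.10×10⁻⁶ m³.
B = (4π×10⁻⁷ × 6.66 × 0.000121) / (2 × 8.10×10⁻⁶) = 6.25×10⁻⁵ T.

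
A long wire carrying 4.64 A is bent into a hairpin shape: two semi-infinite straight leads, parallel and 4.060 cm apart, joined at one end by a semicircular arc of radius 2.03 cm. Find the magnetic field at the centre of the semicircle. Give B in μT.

B ≈ 118 μT

The semicircular arc contributes B_arc = μ₀I·π/(4πR) = μ₀I/(4R) = 7.18×10⁻⁵ T.
Each semi-infinite lead is at perpendicular distance R = 0.0203 m from the centre, with the perpendicular foot at its near end, so it contributes μ₀I/(4πR); both point the same way, together 4.57×10⁻⁵ T.
Arc and leads all point the same direction: B = 7.18×10⁻⁵ + 4.57×10⁻⁵ = 1.18×10⁻⁴ T.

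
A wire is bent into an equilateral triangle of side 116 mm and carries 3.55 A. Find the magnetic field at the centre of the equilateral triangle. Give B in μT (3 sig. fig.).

B ≈ 55.1 μT

Each side is a finite straight segment at perpendicular distance d = a/(2 tan(π/3)) = 0.03349 m from the centre, with end-angles ±π/3.
One side contributes B₁ = (μ₀I/4πd)·2 sin(π/3) = 1.84×10⁻⁵ T.
All 3 sides add in the same direction: B = 3 × 1.84×10⁻⁵ = 5.51×10⁻⁵ T.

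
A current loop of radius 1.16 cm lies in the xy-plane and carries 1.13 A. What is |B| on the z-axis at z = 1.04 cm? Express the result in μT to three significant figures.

B ≈ 25.3 μT

On the axis of a circular loop, B = μ₀IR² / [2(R²+z²)^(3/2)].
R² + z² = (0.0116)² + (0.0104)² = 0.0002427 m², and (R²+z²)^(3/2) = 3.78×10⁻⁶ m³.
B = (4π×10⁻⁷ × 1.13 × 0.0001346) / (2 × 3.78×10⁻⁶) = 2.53×10⁻⁵ T.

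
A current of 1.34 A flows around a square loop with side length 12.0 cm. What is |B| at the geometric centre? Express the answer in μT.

B ≈ 12.6 μT

Each side is a finite straight segment at perpendicular distance d = a/(2 tan(π/4)) = 0.06 m from the centre, with end-angles ±π/4.
One side contributes B₁ = (μ₀I/4πd)·2 sin(π/4) = 3.16×10⁻⁶ T.
All 4 sides add in the same direction: B = 4 × 3.16×10⁻⁶ = 1.26×10⁻⁵ T.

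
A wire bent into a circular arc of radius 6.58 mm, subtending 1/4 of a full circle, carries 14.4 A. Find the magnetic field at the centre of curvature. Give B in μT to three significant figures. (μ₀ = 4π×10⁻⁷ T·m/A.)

The Biot–Savart field of a circular arc at its centre is B = μ₀Iφ/(4πR), with φ = 1.571 rad.
B = (4π×10⁻⁷ × 14.4 × 1.571) / (4π × 0.00658) = 3.44×10⁻⁴ T.

B ≈ 344 μT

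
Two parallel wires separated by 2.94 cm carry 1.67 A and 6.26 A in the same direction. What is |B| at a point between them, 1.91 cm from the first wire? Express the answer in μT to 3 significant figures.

B ≈ 104 μT

Each long wire gives B = μ₀I/(2πd). Distances are d₁ = 0.0191 m and d₂ = 0.0103 m.
B₁ = 1.75×10⁻⁵ T, B₂ = 1.22×10⁻⁴ T.
Between parallel currents the two contributions point in opposite directions, so they subtract. B = |B₁ − B₂| = |1.75×10⁻⁵ − 1.22×10⁻⁴| = 1.04×10⁻⁴ T.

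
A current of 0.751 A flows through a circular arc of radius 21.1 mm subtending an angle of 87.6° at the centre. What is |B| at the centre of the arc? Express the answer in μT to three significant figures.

B ≈ 5.44 μT

The Biot–Savart field of a circular arc at its centre is B = μ₀Iφ/(4πR), with φ = 1.529 rad.
B = (4π×10⁻⁷ × 0.751 × 1.529) / (4π × 0.0211) = 5.44×10⁻⁶ T.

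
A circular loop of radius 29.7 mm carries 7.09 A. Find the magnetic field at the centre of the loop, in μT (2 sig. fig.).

At the centre of a circular loop the Biot–Savart law gives B = μ₀I/(2R).
B = (4π×10⁻⁷ × 7.09) / (2 × 0.0297) = 1.50×10⁻⁴ T.

B ≈ 150 μT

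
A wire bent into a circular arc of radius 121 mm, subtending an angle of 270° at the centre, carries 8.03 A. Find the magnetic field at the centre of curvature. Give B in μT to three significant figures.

B ≈ 31.3 μT

The Biot–Savart field of a circular arc at its centre is B = μ₀Iφ/(4πR), with φ = 4.712 rad.
B = (4π×10⁻⁷ × 8.03 × 4.712) / (4π × 0.121) = 3.13×10⁻⁵ T.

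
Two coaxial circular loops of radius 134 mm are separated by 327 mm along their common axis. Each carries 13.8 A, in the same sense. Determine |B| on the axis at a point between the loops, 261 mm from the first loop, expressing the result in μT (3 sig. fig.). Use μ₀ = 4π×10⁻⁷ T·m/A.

Each loop contributes B = μ₀IR²/[2(R²+z²)^(3/2)] on the axis, with z measured from that loop.
Loop 1 (z = 0.261 m): B₁ = 6.17×10⁻⁶ T. Loop 2 (z = 0.066 m): B₂ = 4.67×10⁻⁵ T.
The fields add: B = B₁ + B₂ = 5.29×10⁻⁵ T.

B ≈ 52.9 μT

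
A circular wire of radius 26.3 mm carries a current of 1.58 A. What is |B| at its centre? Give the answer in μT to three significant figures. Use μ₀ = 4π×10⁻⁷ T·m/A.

B ≈ 37.7 μT

At the centre of a circular loop the Biot–Savart law gives B = μ₀I/(2R).
B = (4π×10⁻⁷ × 1.58) / (2 × 0.0263) = 3.77×10⁻⁵ T.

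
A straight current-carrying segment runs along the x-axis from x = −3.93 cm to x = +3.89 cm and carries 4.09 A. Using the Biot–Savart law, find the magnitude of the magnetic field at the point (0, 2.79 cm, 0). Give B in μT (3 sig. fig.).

B ≈ 23.9 μT

For a finite straight segment, B = (μ₀I/4πd)(sinθ₁ + sinθ₂), where θ₁, θ₂ are the angles from the perpendicular to each end.
The perpendicular distance is d = 0.0279 m; the end-offsets along the wire are a = 0.0393 m and b = 0.0389 m.
sinθ₁ = 0.0393/√(0.0393²+0.0279²) = 0.8154; sinθ₂ = 0.0389/√(0.0389²+0.0279²) = 0.8126.
B = (4π×10⁻⁷ × 4.09) / (4π × 0.0279) × (0.8154 + 0.8126) = 2.39×10⁻⁵ T.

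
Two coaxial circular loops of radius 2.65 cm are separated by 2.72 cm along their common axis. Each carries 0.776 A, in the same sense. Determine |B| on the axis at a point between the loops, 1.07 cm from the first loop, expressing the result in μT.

B ≈ 25.9 μT

Each loop contributes B = μ₀IR²/[2(R²+z²)^(3/2)] on the axis, with z measured from that loop.
Loop 1 (z = 0.0107 m): B₁ = 1.47×10⁻⁵ T. Loop 2 (z = 0.0165 m): B₂ = 1.13×10⁻⁵ T.
The fields add: B = B₁ + B₂ = 2.59×10⁻⁵ T.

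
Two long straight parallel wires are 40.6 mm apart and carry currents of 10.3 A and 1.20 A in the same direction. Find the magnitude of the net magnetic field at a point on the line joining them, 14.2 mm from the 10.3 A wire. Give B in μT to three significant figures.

Each long wire gives B = μ₀I/(2πd). Distances are d₁ = 0.0142 m and d₂ = 0.0264 m.
B₁ = 1.45×10⁻⁴ T, B₂ = 9.09×10⁻⁶ T.
Between parallel currents the two contributions point in opposite directions, so they subtract. B = |B₁ − B₂| = |1.45×10⁻⁴ − 9.09×10⁻⁶| = 1.36×10⁻⁴ T.

B ≈ 136 μT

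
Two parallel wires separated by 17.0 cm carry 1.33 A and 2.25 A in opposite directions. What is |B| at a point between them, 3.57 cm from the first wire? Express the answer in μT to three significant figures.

Each long wire gives B = μ₀I/(2πd). Distances are d₁ = 0.0357 m and d₂ = 0.1343 m.
B₁ = 7.45×10⁻⁶ T, B₂ = 3.35×10⁻⁶ T.
Between antiparallel currents both contributions point the same way, so they add. B = B₁ + B₂ = 7.45×10⁻⁶ + 3.35×10⁻⁶ = 1.08×10⁻⁵ T.

B ≈ 10.8 μT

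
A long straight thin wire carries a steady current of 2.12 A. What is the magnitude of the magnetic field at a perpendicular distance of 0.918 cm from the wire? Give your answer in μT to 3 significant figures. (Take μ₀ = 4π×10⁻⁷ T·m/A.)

For an infinitely long straight wire, B = μ₀I/(2πd).
B = (4π×10⁻⁷ × 2.12) / (2π × 0.00918) = 4.62×10⁻⁵ T.

B ≈ 46.2 μT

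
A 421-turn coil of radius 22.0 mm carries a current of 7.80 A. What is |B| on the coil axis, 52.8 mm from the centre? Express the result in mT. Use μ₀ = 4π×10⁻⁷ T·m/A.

For an N-turn flat coil, B = Nμ₀IR²/[2(R²+z²)^(3/2)] with R = 0.022 m, z = 0.0528 m.
B = 421 × 1.27×10⁻⁵ T = 5.34×10⁻³ T.

B ≈ 5.34 mT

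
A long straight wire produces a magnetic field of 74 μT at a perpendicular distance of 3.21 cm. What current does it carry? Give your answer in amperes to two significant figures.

I ≈ 12 A

For a long straight wire B = μ₀I/(2πd), so I = 2πdB/μ₀.
I = 2π × 0.0321 × 7.40×10⁻⁵ / (4π×10⁻⁷) = 11.9 A.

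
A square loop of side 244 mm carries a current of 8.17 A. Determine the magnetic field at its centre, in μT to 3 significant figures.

B ≈ 37.9 μT

Each side is a finite straight segment at perpendicular distance d = a/(2 tan(π/4)) = 0.122 m from the centre, with end-angles ±π/4.
One side contributes B₁ = (μ₀I/4πd)·2 sin(π/4) = 9.47×10⁻⁶ T.
All 4 sides add in the same direction: B = 4 × 9.47×10⁻⁶ = 3.79×10⁻⁵ T.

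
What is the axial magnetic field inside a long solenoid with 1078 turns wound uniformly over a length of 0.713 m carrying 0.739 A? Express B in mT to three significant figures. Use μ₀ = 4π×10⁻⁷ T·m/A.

Inside a long solenoid, B = μ₀nI with n = 1512 turns/m.
B = 4π×10⁻⁷ × 1512 × 0.739 = 1.40×10⁻³ T.

B ≈ 1.40 mT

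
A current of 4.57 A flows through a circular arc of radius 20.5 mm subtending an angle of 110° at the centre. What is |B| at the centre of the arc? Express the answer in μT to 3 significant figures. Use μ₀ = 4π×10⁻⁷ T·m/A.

The Biot–Savart field of a circular arc at its centre is B = μ₀Iφ/(4πR), with φ = 1.92 rad.
B = (4π×10⁻⁷ × 4.57 × 1.92) / (4π × 0.0205) = 4.28×10⁻⁵ T.

B ≈ 42.8 μT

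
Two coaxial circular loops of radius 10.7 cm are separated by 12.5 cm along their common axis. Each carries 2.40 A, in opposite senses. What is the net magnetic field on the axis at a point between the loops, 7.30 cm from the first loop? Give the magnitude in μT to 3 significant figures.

Each loop contributes B = μ₀IR²/[2(R²+z²)^(3/2)] on the axis, with z measured from that loop.
Loop 1 (z = 0.073 m): B₁ = 7.94×10⁻⁶ T. Loop 2 (z = 0.052 m): B₂ = 1.03×10⁻⁵ T.
The fields oppose: B = |B₁ − B₂| = 2.31×10⁻⁶ T.

B ≈ 2.31 μT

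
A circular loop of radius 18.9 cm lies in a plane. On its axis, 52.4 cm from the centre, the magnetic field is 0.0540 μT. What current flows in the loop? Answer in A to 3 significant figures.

I ≈ 0.416 A

On the axis of a loop, B = μ₀IR²/[2(R²+z²)^(3/2)], so I = 2B(R²+z²)^(3/2)/(μ₀R²).
R² + z² = 0.03572 + 0.2746 = 0.3103 m²; raised to 3/2 gives 0.173 m³.
I = 2 × 5.40×10⁻⁸ × 0.173 / (1.26×10⁻⁶ × 0.03572) = 0.416 A.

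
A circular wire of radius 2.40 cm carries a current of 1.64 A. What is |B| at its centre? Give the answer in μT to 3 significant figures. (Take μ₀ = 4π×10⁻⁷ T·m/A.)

B ≈ 42.9 μT

At the centre of a circular loop the Biot–Savart law gives B = μ₀I/(2R).
B = (4π×10⁻⁷ × 1.64) / (2 × 0.024) = 4.29×10⁻⁵ T.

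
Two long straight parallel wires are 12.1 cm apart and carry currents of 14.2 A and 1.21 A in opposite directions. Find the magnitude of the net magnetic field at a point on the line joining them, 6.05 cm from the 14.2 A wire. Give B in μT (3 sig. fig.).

Each long wire gives B = μ₀I/(2πd). Distances are d₁ = 0.0605 m and d₂ = 0.0605 m.
B₁ = 4.69×10⁻⁵ T, B₂ = 4.00×10⁻⁶ T.
Between antiparallel currents both contributions point the same way, so they add. B = B₁ + B₂ = 4.69×10⁻⁵ + 4.00×10⁻⁶ = 5.09×10⁻⁵ T.

B ≈ 50.9 μT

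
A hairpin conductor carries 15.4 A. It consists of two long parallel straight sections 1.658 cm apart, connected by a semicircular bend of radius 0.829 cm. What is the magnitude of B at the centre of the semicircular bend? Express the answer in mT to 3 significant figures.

B ≈ 0.955 mT

The semicircular arc contributes B_arc = μ₀I·π/(4πR) = μ₀I/(4R) = 5.84×10⁻⁴ T.
Each semi-infinite lead is at perpendicular distance R = 0.00829 m from the centre, with the perpendicular foot at its near end, so it contributes μ₀I/(4πR); both point the same way, together 3.72×10⁻⁴ T.
Arc and leads all point the same direction: B = 5.84×10⁻⁴ + 3.72×10⁻⁴ = 9.55×10⁻⁴ T.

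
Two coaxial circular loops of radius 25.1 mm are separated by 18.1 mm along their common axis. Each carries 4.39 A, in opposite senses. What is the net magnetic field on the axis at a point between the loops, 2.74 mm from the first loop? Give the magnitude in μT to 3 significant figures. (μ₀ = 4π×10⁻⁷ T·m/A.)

B ≈ 39.8 μT

Each loop contributes B = μ₀IR²/[2(R²+z²)^(3/2)] on the axis, with z measured from that loop.
Loop 1 (z = 0.00274 m): B₁ = 1.08×10⁻⁴ T. Loop 2 (z = 0.01536 m): B₂ = 6.82×10⁻⁵ T.
The fields oppose: B = |B₁ − B₂| = 3.98×10⁻⁵ T.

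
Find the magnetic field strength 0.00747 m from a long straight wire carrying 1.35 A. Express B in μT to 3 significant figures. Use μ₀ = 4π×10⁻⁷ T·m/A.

For an infinitely long straight wire, B = μ₀I/(2πd).
B = (4π×10⁻⁷ × 1.35) / (2π × 0.00747) = 3.61×10⁻⁵ T.

B ≈ 36.1 μT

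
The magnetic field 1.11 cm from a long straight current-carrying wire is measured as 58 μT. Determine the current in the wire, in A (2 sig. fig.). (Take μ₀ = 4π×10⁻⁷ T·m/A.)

I ≈ 3.2 A

For a long straight wire B = μ₀I/(2πd), so I = 2πdB/μ₀.
I = 2π × 0.0111 × 5.80×10⁻⁵ / (4π×10⁻⁷) = 3.22 A.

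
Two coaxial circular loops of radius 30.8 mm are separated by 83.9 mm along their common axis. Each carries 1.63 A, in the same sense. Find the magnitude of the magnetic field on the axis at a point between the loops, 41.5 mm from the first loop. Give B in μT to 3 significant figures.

B ≈ 13.8 μT

Each loop contributes B = μ₀IR²/[2(R²+z²)^(3/2)] on the axis, with z measured from that loop.
Loop 1 (z = 0.0415 m): B₁ = 7.04×10⁻⁶ T. Loop 2 (z = 0.0424 m): B₂ = 6.75×10⁻⁶ T.
The fields add: B = B₁ + B₂ = 1.38×10⁻⁵ T.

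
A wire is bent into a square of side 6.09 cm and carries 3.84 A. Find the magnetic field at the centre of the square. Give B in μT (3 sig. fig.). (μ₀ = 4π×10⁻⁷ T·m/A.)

B ≈ 71.3 μT

Each side is a finite straight segment at perpendicular distance d = a/(2 tan(π/4)) = 0.03045 m from the centre, with end-angles ±π/4.
One side contributes B₁ = (μ₀I/4πd)·2 sin(π/4) = 1.78×10⁻⁵ T.
All 4 sides add in the same direction: B = 4 × 1.78×10⁻⁵ = 7.13×10⁻⁵ T.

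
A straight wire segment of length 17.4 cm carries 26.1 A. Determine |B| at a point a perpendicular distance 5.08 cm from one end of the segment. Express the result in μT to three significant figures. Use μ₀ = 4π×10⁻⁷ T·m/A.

B ≈ 49.3 μT

For a finite straight segment, B = (μ₀I/4πd)(sinθ₁ + sinθ₂), where θ₁, θ₂ are the angles from the perpendicular to each end.
The perpendicular foot is at one end, so the two end-offsets along the wire are 0 and L = 0.174 m.
sinθ₁ = 0/√(0²+0.0508²) = 0.0000; sinθ₂ = 0.174/√(0.174²+0.0508²) = 0.9599.
B = (4π×10⁻⁷ × 26.1) / (4π × 0.0508) × (0.0000 + 0.9599) = 4.93×10⁻⁵ T.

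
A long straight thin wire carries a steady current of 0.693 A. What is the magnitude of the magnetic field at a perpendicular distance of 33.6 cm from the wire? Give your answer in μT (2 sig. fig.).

B ≈ 0.41 μT

For an infinitely long straight wire, B = μ₀I/(2πd).
B = (4π×10⁻⁷ × 0.693) / (2π × 0.336) = 4.12×10⁻⁷ T.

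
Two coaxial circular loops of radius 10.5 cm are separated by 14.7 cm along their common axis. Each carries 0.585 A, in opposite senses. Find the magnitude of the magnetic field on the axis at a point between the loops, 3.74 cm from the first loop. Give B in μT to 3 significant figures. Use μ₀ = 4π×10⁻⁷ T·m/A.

B ≈ 1.77 μT

Each loop contributes B = μ₀IR²/[2(R²+z²)^(3/2)] on the axis, with z measured from that loop.
Loop 1 (z = 0.0374 m): B₁ = 2.93×10⁻⁶ T. Loop 2 (z = 0.1096 m): B₂ = 1.16×10⁻⁶ T.
The fields oppose: B = |B₁ − B₂| = 1.77×10⁻⁶ T.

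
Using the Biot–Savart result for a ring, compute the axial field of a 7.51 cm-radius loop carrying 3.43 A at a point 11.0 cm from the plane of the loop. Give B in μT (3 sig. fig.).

B ≈ 5.14 μT

On the axis of a circular loop, B = μ₀IR² / [2(R²+z²)^(3/2)].
R² + z² = (0.0751)² + (0.11)² = 0.01774 m², and (R²+z²)^(3/2) = 2.36×10⁻³ m³.
B = (4π×10⁻⁷ × 3.43 × 0.00564) / (2 × 2.36×10⁻³) = 5.14×10⁻⁶ T.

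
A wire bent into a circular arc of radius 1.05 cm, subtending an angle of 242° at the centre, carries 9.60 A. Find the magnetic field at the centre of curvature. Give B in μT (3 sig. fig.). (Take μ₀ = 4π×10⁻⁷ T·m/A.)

The Biot–Savart field of a circular arc at its centre is B = μ₀Iφ/(4πR), with φ = 4.224 rad.
B = (4π×10⁻⁷ × 9.60 × 4.224) / (4π × 0.0105) = 3.86×10⁻⁴ T.

B ≈ 386 μT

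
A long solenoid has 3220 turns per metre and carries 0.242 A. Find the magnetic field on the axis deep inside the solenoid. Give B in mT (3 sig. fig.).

B ≈ 0.979 mT

Inside a long solenoid, B = μ₀nI with n = 3220 turns/m.
B = 4π×10⁻⁷ × 3220 × 0.242 = 9.79×10⁻⁴ T.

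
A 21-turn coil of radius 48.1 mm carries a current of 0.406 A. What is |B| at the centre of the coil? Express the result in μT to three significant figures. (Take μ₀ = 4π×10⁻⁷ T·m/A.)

For an N-turn flat coil, B = Nμ₀I/(2R) with R = 0.0481 m.
B = 21 × 5.30×10⁻⁶ T = 1.11×10⁻⁴ T.

B ≈ 111 μT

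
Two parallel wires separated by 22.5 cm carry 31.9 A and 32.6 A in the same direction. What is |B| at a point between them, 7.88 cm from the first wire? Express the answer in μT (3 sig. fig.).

B ≈ 36.4 μT

Each long wire gives B = μ₀I/(2πd). Distances are d₁ = 0.0788 m and d₂ = 0.1462 m.
B₁ = 8.10×10⁻⁵ T, B₂ = 4.46×10⁻⁵ T.
Between parallel currents the two contributions point in opposite directions, so they subtract. B = |B₁ − B₂| = |8.10×10⁻⁵ − 4.46×10⁻⁵| = 3.64×10⁻⁵ T.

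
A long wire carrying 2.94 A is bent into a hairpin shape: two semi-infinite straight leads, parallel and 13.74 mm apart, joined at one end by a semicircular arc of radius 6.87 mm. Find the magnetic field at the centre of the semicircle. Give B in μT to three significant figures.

The semicircular arc contributes B_arc = μ₀I·π/(4πR) = μ₀I/(4R) = 1.34×10⁻⁴ T.
Each semi-infinite lead is at perpendicular distance R = 0.00687 m from the centre, with the perpendicular foot at its near end, so it contributes μ₀I/(4πR); both point the same way, together 8.56×10⁻⁵ T.
Arc and leads all point the same direction: B = 1.34×10⁻⁴ + 8.56×10⁻⁵ = 2.20×10⁻⁴ T.

B ≈ 220 μT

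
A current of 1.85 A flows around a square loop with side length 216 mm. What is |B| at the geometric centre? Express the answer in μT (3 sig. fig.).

B ≈ 9.69 μT

Each side is a finite straight segment at perpendicular distance d = a/(2 tan(π/4)) = 0.108 m from the centre, with end-angles ±π/4.
One side contributes B₁ = (μ₀I/4πd)·2 sin(π/4) = 2.42×10⁻⁶ T.
All 4 sides add in the same direction: B = 4 × 2.42×10⁻⁶ = 9.69×10⁻⁶ T.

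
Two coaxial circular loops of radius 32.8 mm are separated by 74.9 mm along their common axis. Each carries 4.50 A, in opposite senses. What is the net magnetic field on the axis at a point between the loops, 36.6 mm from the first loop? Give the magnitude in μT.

B ≈ 1.90 μT

Each loop contributes B = μ₀IR²/[2(R²+z²)^(3/2)] on the axis, with z measured from that loop.
Loop 1 (z = 0.0366 m): B₁ = 2.56×10⁻⁵ T. Loop 2 (z = 0.0383 m): B₂ = 2.37×10⁻⁵ T.
The fields oppose: B = |B₁ − B₂| = 1.90×10⁻⁶ T.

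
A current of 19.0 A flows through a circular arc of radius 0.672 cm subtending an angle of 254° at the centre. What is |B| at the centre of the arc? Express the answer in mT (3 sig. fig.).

B ≈ 1.25 mT

The Biot–Savart field of a circular arc at its centre is B = μ₀Iφ/(4πR), with φ = 4.433 rad.
B = (4π×10⁻⁷ × 19.0 × 4.433) / (4π × 0.00672) = 1.25×10⁻³ T.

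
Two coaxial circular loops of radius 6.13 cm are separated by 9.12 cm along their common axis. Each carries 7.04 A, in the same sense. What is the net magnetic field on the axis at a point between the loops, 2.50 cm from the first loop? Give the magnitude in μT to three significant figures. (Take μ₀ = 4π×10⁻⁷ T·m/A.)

Each loop contributes B = μ₀IR²/[2(R²+z²)^(3/2)] on the axis, with z measured from that loop.
Loop 1 (z = 0.025 m): B₁ = 5.73×10⁻⁵ T. Loop 2 (z = 0.0662 m): B₂ = 2.26×10⁻⁵ T.
The fields add: B = B₁ + B₂ = 7.99×10⁻⁵ T.

B ≈ 79.9 μT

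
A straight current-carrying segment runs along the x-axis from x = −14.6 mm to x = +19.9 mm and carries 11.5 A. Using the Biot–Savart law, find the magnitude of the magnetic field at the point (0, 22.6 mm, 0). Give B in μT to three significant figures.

For a finite straight segment, B = (μ₀I/4πd)(sinθ₁ + sinθ₂), where θ₁, θ₂ are the angles from the perpendicular to each end.
The perpendicular distance is d = 0.0226 m; the end-offsets along the wire are a = 0.0146 m and b = 0.0199 m.
sinθ₁ = 0.0146/√(0.0146²+0.0226²) = 0.5426; sinθ₂ = 0.0199/√(0.0199²+0.0226²) = 0.6609.
B = (4π×10⁻⁷ × 11.5) / (4π × 0.0226) × (0.5426 + 0.6609) = 6.12×10⁻⁵ T.

B ≈ 61.2 μT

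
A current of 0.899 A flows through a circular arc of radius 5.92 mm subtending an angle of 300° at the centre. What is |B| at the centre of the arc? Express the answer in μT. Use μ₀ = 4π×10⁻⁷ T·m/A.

The Biot–Savart field of a circular arc at its centre is B = μ₀Iφ/(4πR), with φ = 5.236 rad.
B = (4π×10⁻⁷ × 0.899 × 5.236) / (4π × 0.00592) = 7.95×10⁻⁵ T.

B ≈ 79.5 μT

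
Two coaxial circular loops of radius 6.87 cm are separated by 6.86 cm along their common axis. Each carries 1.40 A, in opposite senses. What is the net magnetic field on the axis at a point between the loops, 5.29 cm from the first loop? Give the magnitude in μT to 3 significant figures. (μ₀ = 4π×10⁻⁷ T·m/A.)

Each loop contributes B = μ₀IR²/[2(R²+z²)^(3/2)] on the axis, with z measured from that loop.
Loop 1 (z = 0.0529 m): B₁ = 6.37×10⁻⁶ T. Loop 2 (z = 0.0157 m): B₂ = 1.19×10⁻⁵ T.
The fields oppose: B = |B₁ − B₂| = 5.49×10⁻⁶ T.

B ≈ 5.49 μT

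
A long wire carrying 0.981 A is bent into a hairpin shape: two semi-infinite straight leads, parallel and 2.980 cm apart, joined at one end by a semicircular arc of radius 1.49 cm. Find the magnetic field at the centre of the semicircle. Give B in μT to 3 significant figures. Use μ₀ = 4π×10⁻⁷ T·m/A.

The semicircular arc contributes B_arc = μ₀I·π/(4πR) = μ₀I/(4R) = 2.07×10⁻⁵ T.
Each semi-infinite lead is at perpendicular distance R = 0.0149 m from the centre, with the perpendicular foot at its near end, so it contributes μ₀I/(4πR); both point the same way, together 1.32×10⁻⁵ T.
Arc and leads all point the same direction: B = 2.07×10⁻⁵ + 1.32×10⁻⁵ = 3.39×10⁻⁵ T.

B ≈ 33.9 μT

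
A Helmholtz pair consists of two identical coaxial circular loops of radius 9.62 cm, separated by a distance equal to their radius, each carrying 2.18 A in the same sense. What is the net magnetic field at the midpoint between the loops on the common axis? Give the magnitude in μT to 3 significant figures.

B ≈ 20.4 μT

Each loop contributes B = μ₀IR²/[2(R²+z²)^(3/2)] on the axis, with z measured from that loop.
Loop 1 (z = 0.0481 m): B₁ = 1.02×10⁻⁵ T. Loop 2 (z = 0.0481 m): B₂ = 1.02×10⁻⁵ T.
The fields add: B = B₁ + B₂ = 2.04×10⁻⁵ T.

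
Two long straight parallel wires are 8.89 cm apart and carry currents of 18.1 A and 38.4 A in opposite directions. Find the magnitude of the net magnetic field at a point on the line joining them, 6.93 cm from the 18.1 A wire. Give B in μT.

Each long wire gives B = μ₀I/(2πd). Distances are d₁ = 0.0693 m and d₂ = 0.0196 m.
B₁ = 5.22×10⁻⁵ T, B₂ = 3.92×10⁻⁴ T.
Between antiparallel currents both contributions point the same way, so they add. B = B₁ + B₂ = 5.22×10⁻⁵ + 3.92×10⁻⁴ = 4.44×10⁻⁴ T.

B ≈ 444 μT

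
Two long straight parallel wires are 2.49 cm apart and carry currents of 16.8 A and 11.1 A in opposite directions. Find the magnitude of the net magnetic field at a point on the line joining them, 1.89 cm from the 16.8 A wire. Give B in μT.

B ≈ 548 μT

Each long wire gives B = μ₀I/(2πd). Distances are d₁ = 0.0189 m and d₂ = 0.006 m.
B₁ = 1.78×10⁻⁴ T, B₂ = 3.70×10⁻⁴ T.
Between antiparallel currents both contributions point the same way, so they add. B = B₁ + B₂ = 1.78×10⁻⁴ + 3.70×10⁻⁴ = 5.48×10⁻⁴ T.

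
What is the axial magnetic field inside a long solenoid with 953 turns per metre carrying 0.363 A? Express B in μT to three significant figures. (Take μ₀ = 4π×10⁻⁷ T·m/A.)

Inside a long solenoid, B = μ₀nI with n = 953 turns/m.
B = 4π×10⁻⁷ × 953 × 0.363 = 4.35×10⁻⁴ T.

B ≈ 435 μT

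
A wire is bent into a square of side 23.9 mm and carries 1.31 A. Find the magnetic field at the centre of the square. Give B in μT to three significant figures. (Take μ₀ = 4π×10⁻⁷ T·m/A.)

B ≈ 62.0 μT

Each side is a finite straight segment at perpendicular distance d = a/(2 tan(π/4)) = 0.01195 m from the centre, with end-angles ±π/4.
One side contributes B₁ = (μ₀I/4πd)·2 sin(π/4) = 1.55×10⁻⁵ T.
All 4 sides add in the same direction: B = 4 × 1.55×10⁻⁵ = 6.20×10⁻⁵ T.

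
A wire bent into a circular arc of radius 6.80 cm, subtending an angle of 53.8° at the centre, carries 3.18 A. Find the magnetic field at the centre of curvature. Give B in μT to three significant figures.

B ≈ 4.39 μT

The Biot–Savart field of a circular arc at its centre is B = μ₀Iφ/(4πR), with φ = 0.939 rad.
B = (4π×10⁻⁷ × 3.18 × 0.939) / (4π × 0.068) = 4.39×10⁻⁶ T.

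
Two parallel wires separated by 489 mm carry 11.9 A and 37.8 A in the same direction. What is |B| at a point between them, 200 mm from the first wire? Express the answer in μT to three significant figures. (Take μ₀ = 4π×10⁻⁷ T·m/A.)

Each long wire gives B = μ₀I/(2πd). Distances are d₁ = 0.2 m and d₂ = 0.289 m.
B₁ = 1.19×10⁻⁵ T, B₂ = 2.62×10⁻⁵ T.
Between parallel currents the two contributions point in opposite directions, so they subtract. B = |B₁ − B₂| = |1.19×10⁻⁵ − 2.62×10⁻⁵| = 1.43×10⁻⁵ T.

B ≈ 14.3 μT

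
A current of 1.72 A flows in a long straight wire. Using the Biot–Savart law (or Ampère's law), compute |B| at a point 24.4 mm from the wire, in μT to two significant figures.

For an infinitely long straight wire, B = μ₀I/(2πd).
B = (4π×10⁻⁷ × 1.72) / (2π × 0.0244) = 1.41×10⁻⁵ T.

B ≈ 14 μT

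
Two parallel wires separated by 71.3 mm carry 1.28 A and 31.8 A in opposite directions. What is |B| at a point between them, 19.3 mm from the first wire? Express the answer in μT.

B ≈ 136 μT

Each long wire gives B = μ₀I/(2πd). Distances are d₁ = 0.0193 m and d₂ = 0.052 m.
B₁ = 1.33×10⁻⁵ T, B₂ = 1.22×10⁻⁴ T.
Between antiparallel currents both contributions point the same way, so they add. B = B₁ + B₂ = 1.33×10⁻⁵ + 1.22×10⁻⁴ = 1.36×10⁻⁴ T.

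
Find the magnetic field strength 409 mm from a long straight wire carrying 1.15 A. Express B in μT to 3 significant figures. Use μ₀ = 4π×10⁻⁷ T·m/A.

B ≈ 0.562 μT

For an infinitely long straight wire, B = μ₀I/(2πd).
B = (4π×10⁻⁷ × 1.15) / (2π × 0.409) = 5.62×10⁻⁷ T.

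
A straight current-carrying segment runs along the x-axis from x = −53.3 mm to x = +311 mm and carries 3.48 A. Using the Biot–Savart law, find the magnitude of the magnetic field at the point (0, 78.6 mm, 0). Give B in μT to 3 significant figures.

B ≈ 6.78 μT

For a finite straight segment, B = (μ₀I/4πd)(sinθ₁ + sinθ₂), where θ₁, θ₂ are the angles from the perpendicular to each end.
The perpendicular distance is d = 0.0786 m; the end-offsets along the wire are a = 0.0533 m and b = 0.311 m.
sinθ₁ = 0.0533/√(0.0533²+0.0786²) = 0.5612; sinθ₂ = 0.311/√(0.311²+0.0786²) = 0.9695.
B = (4π×10⁻⁷ × 3.48) / (4π × 0.0786) × (0.5612 + 0.9695) = 6.78×10⁻⁶ T.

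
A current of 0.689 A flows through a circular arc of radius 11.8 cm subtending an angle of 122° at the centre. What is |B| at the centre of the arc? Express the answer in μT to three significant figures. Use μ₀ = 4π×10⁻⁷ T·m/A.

B ≈ 1.24 μT

The Biot–Savart field of a circular arc at its centre is B = μ₀Iφ/(4πR), with φ = 2.129 rad.
B = (4π×10⁻⁷ × 0.689 × 2.129) / (4π × 0.118) = 1.24×10⁻⁶ T.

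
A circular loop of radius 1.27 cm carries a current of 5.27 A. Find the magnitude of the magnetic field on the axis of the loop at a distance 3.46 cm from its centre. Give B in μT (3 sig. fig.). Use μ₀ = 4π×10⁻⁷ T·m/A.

On the axis of a circular loop, B = μ₀IR² / [2(R²+z²)^(3/2)].
R² + z² = (0.0127)² + (0.0346)² = 0.001358 m², and (R²+z²)^(3/2) = 5.01×10⁻⁵ m³.
B = (4π×10⁻⁷ × 5.27 × 0.0001613) / (2 × 5.01×10⁻⁵) = 1.07×10⁻⁵ T.

B ≈ 10.7 μT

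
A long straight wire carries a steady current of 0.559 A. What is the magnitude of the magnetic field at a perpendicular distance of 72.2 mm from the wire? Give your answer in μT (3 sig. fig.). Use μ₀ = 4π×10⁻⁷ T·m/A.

B ≈ 1.55 μT

For an infinitely long straight wire, B = μ₀I/(2πd).
B = (4π×10⁻⁷ × 0.559) / (2π × 0.0722) = 1.55×10⁻⁶ T.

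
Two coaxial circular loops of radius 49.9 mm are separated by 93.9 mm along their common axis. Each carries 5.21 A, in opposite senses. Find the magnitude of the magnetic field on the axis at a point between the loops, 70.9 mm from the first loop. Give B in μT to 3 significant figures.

Each loop contributes B = μ₀IR²/[2(R²+z²)^(3/2)] on the axis, with z measured from that loop.
Loop 1 (z = 0.0709 m): B₁ = 1.25×10⁻⁵ T. Loop 2 (z = 0.023 m): B₂ = 4.91×10⁻⁵ T.
The fields oppose: B = |B₁ − B₂| = 3.66×10⁻⁵ T.

B ≈ 36.6 μT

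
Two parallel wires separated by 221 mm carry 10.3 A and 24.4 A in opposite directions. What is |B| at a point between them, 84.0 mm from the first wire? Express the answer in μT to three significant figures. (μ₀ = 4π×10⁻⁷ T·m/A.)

Each long wire gives B = μ₀I/(2πd). Distances are d₁ = 0.084 m and d₂ = 0.137 m.
B₁ = 2.45×10⁻⁵ T, B₂ = 3.56×10⁻⁵ T.
Between antiparallel currents both contributions point the same way, so they add. B = B₁ + B₂ = 2.45×10⁻⁵ + 3.56×10⁻⁵ = 6.01×10⁻⁵ T.

B ≈ 60.1 μT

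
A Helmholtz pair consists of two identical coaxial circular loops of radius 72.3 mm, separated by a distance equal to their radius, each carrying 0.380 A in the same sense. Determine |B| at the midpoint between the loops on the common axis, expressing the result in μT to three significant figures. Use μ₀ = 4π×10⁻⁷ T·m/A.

B ≈ 4.73 μT

Each loop contributes B = μ₀IR²/[2(R²+z²)^(3/2)] on the axis, with z measured from that loop.
Loop 1 (z = 0.03615 m): B₁ = 2.36×10⁻⁶ T. Loop 2 (z = 0.03615 m): B₂ = 2.36×10⁻⁶ T.
The fields add: B = B₁ + B₂ = 4.73×10⁻⁶ T.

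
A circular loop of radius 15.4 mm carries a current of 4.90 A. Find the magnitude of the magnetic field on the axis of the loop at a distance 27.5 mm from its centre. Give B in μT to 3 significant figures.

On the axis of a circular loop, B = μ₀IR² / [2(R²+z²)^(3/2)].
R² + z² = (0.0154)² + (0.0275)² = 0.0009934 m², and (R²+z²)^(3/2) = 3.13×10⁻⁵ m³.
B = (4π×10⁻⁷ × 4.90 × 0.0002372) / (2 × 3.13×10⁻⁵) = 2.33×10⁻⁵ T.

B ≈ 23.3 μT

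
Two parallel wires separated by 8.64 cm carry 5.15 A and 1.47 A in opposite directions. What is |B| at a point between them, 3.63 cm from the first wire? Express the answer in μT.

Each long wire gives B = μ₀I/(2πd). Distances are d₁ = 0.0363 m and d₂ = 0.0501 m.
B₁ = 2.84×10⁻⁵ T, B₂ = 5.87×10⁻⁶ T.
Between antiparallel currents both contributions point the same way, so they add. B = B₁ + B₂ = 2.84×10⁻⁵ + 5.87×10⁻⁶ = 3.42×10⁻⁵ T.

B ≈ 34.2 μT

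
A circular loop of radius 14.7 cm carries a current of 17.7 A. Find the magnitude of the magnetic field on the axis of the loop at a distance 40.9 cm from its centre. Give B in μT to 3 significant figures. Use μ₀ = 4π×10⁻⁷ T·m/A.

B ≈ 2.93 μT

On the axis of a circular loop, B = μ₀IR² / [2(R²+z²)^(3/2)].
R² + z² = (0.147)² + (0.409)² = 0.1889 m², and (R²+z²)^(3/2) = 8.21×10⁻² m³.
B = (4π×10⁻⁷ × 17.7 × 0.02161) / (2 × 8.21×10⁻²) = 2.93×10⁻⁶ T.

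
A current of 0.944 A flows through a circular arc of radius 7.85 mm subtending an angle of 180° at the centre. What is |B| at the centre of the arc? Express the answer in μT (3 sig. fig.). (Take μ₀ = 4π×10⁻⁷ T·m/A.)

The Biot–Savart field of a circular arc at its centre is B = μ₀Iφ/(4πR), with φ = 3.142 rad.
B = (4π×10⁻⁷ × 0.944 × 3.142) / (4π × 0.00785) = 3.78×10⁻⁵ T.

B ≈ 37.8 μT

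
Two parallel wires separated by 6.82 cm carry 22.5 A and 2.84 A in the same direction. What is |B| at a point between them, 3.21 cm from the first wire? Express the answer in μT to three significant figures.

B ≈ 124 μT

Each long wire gives B = μ₀I/(2πd). Distances are d₁ = 0.0321 m and d₂ = 0.0361 m.
B₁ = 1.40×10⁻⁴ T, B₂ = 1.57×10⁻⁵ T.
Between parallel currents the two contributions point in opposite directions, so they subtract. B = |B₁ − B₂| = |1.40×10⁻⁴ − 1.57×10⁻⁵| = 1.24×10⁻⁴ T.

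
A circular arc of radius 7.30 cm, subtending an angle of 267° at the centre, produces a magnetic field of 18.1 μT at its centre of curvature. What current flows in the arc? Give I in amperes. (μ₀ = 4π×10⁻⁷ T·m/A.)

I ≈ 2.84 A

For a circular arc, B = μ₀Iφ/(4πR) with φ in radians; here φ = 4.66 rad.
So I = 4πRB/(μ₀φ) = 4π × 0.073 × 1.81×10⁻⁵ / (4π×10⁻⁷ × 4.66) = 2.84 A.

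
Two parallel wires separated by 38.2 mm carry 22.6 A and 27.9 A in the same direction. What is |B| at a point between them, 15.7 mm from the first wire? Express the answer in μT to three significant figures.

Each long wire gives B = μ₀I/(2πd). Distances are d₁ = 0.0157 m and d₂ = 0.0225 m.
B₁ = 2.88×10⁻⁴ T, B₂ = 2.48×10⁻⁴ T.
Between parallel currents the two contributions point in opposite directions, so they subtract. B = |B₁ − B₂| = |2.88×10⁻⁴ − 2.48×10⁻⁴| = 3.99×10⁻⁵ T.

B ≈ 39.9 μT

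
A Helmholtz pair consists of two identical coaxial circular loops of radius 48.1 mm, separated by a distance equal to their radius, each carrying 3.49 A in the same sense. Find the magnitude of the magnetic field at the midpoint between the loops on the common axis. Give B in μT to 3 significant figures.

Each loop contributes B = μ₀IR²/[2(R²+z²)^(3/2)] on the axis, with z measured from that loop.
Loop 1 (z = 0.02405 m): B₁ = 3.26×10⁻⁵ T. Loop 2 (z = 0.02405 m): B₂ = 3.26×10⁻⁵ T.
The fields add: B = B₁ + B₂ = 6.52×10⁻⁵ T.

B ≈ 65.2 μT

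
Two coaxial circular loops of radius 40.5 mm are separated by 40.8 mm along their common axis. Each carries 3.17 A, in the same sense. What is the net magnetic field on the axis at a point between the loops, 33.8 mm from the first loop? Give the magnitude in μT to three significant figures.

B ≈ 69.3 μT

Each loop contributes B = μ₀IR²/[2(R²+z²)^(3/2)] on the axis, with z measured from that loop.
Loop 1 (z = 0.0338 m): B₁ = 2.23×10⁻⁵ T. Loop 2 (z = 0.007 m): B₂ = 4.71×10⁻⁵ T.
The fields add: B = B₁ + B₂ = 6.93×10⁻⁵ T.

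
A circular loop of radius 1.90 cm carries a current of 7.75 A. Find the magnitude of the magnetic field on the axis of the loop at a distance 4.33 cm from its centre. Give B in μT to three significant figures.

On the axis of a circular loop, B = μ₀IR² / [2(R²+z²)^(3/2)].
R² + z² = (0.019)² + (0.0433)² = 0.002236 m², and (R²+z²)^(3/2) = 1.06×10⁻⁴ m³.
B = (4π×10⁻⁷ × 7.75 × 0.000361) / (2 × 1.06×10⁻⁴) = 1.66×10⁻⁵ T.

B ≈ 16.6 μT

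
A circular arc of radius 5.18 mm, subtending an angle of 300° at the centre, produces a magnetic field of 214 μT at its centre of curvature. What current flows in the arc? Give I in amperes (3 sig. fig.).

I ≈ 2.12 A

For a circular arc, B = μ₀Iφ/(4πR) with φ in radians; here φ = 5.236 rad.
So I = 4πRB/(μ₀φ) = 4π × 0.00518 × 2.14×10⁻⁴ / (4π×10⁻⁷ × 5.236) = 2.12 A.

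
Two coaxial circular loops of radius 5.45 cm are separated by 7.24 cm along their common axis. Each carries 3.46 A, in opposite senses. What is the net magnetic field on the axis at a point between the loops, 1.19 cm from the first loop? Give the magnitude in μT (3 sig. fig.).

B ≈ 25.2 μT

Each loop contributes B = μ₀IR²/[2(R²+z²)^(3/2)] on the axis, with z measured from that loop.
Loop 1 (z = 0.0119 m): B₁ = 3.72×10⁻⁵ T. Loop 2 (z = 0.0605 m): B₂ = 1.20×10⁻⁵ T.
The fields oppose: B = |B₁ − B₂| = 2.52×10⁻⁵ T.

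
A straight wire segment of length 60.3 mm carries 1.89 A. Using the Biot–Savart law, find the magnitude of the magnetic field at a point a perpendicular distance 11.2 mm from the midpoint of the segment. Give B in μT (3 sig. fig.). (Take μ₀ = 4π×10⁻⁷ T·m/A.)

B ≈ 31.6 μT

For a finite straight segment, B = (μ₀I/4πd)(sinθ₁ + sinθ₂), where θ₁, θ₂ are the angles from the perpendicular to each end.
The perpendicular from the point meets the wire at its midpoint, so each end is L/2 = 0.03015 m away along the wire.
sinθ₁ = 0.03015/√(0.03015²+0.0112²) = 0.9374; sinθ₂ = 0.03015/√(0.03015²+0.0112²) = 0.9374.
B = (4π×10⁻⁷ × 1.89) / (4π × 0.0112) × (0.9374 + 0.9374) = 3.16×10⁻⁵ T.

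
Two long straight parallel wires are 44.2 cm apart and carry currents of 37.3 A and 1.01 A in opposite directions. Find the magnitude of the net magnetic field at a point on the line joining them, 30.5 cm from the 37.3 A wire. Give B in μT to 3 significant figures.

Each long wire gives B = μ₀I/(2πd). Distances are d₁ = 0.305 m and d₂ = 0.137 m.
B₁ = 2.45×10⁻⁵ T, B₂ = 1.47×10⁻⁶ T.
Between antiparallel currents both contributions point the same way, so they add. B = B₁ + B₂ = 2.45×10⁻⁵ + 1.47×10⁻⁶ = 2.59×10⁻⁵ T.

B ≈ 25.9 μT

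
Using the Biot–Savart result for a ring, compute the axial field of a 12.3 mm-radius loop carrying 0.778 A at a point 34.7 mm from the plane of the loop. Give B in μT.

On the axis of a circular loop, B = μ₀IR² / [2(R²+z²)^(3/2)].
R² + z² = (0.0123)² + (0.0347)² = 0.001355 m², and (R²+z²)^(3/2) = 4.99×10⁻⁵ m³.
B = (4π×10⁻⁷ × 0.778 × 0.0001513) / (2 × 4.99×10⁻⁵) = 1.48×10⁻⁶ T.

B ≈ 1.48 μT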